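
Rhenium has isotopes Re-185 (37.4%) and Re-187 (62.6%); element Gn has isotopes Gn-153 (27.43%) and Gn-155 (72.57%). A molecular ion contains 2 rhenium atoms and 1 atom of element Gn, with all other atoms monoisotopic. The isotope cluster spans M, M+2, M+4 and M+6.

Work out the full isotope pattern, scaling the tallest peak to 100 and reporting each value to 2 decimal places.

Rhenium pattern (n=2): 0.139876 : 0.468248 : 0.391876
Element Gn pattern (n=1): 0.2743 : 0.7257
Convolve the two distributions (both contribute in 2-u steps):
  M: 0.139876×0.2743 = 0.038368
  M+2: 0.139876×0.7257 + 0.468248×0.2743 = 0.229948
  M+4: 0.468248×0.7257 + 0.391876×0.2743 = 0.447299
  M+6: 0.391876×0.7257 = 0.284384
Scale to base peak (0.447299) = 100: 8.58 : 51.41 : 100.00 : 63.58

8.58 : 51.41 : 100.00 : 63.58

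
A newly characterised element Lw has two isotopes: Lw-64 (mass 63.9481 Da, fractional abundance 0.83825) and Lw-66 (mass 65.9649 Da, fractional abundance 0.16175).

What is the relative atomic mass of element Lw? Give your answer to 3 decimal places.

64.274 Da

Weight each isotope mass by its fractional abundance: 0.83825 × 63.9481 + 0.16175 × 65.9649
= 53.60449 + 10.66982 = 64.27431 Da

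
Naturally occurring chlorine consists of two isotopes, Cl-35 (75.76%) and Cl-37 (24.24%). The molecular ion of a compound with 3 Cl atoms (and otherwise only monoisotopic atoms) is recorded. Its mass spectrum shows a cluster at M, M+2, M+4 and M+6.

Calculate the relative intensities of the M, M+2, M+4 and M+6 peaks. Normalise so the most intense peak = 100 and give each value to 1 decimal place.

100.0 : 96.0 : 30.7 : 3.3

Each Cl atom is independently Cl-35 (p = 0.7576) or Cl-37 (q = 0.2424); the cluster is the binomial expansion (p + q)^3.
P(M) = 0.7576^3 = 0.434830
P(M+2) = 3 × 0.7576^2 × 0.2424^1 = 0.417382
P(M+4) = 3 × 0.7576^1 × 0.2424^2 = 0.133545
P(M+6) = 0.2424^3 = 0.014243
The M peak is largest (0.434830); scaling to 100 gives 100.0 : 96.0 : 30.7 : 3.3.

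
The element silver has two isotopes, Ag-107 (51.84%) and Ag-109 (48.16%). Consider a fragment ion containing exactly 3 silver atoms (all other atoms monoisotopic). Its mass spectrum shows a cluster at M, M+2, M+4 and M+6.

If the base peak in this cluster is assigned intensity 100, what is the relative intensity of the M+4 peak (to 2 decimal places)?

(0.5184 + 0.4816)^3 gives M 0.1393, M+2 0.3883, M+4 0.3607, M+6 0.1117; the largest is M+2.
P(M+2) = C(3,1) × 0.5184^2 × 0.4816^1 = 3 × 0.26873856 × 0.4816 = 0.388273 (base)
P(M+4) = C(3,2) × 0.5184^1 × 0.4816^2 = 3 × 0.5184 × 0.23193856 = 0.360711
Relative intensity = 0.360711 / 0.388273 × 100 = 92.90

92.90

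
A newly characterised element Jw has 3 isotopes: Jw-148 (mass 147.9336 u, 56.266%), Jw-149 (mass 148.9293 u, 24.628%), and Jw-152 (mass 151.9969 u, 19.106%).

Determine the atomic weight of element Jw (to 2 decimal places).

148.96 u

Average mass = Σ (abundance × isotope mass) = 0.56266 × 147.9336 + 0.24628 × 148.9293 + 0.19106 × 151.9969
= 83.23632 + 36.67831 + 29.04053 = 148.95516 u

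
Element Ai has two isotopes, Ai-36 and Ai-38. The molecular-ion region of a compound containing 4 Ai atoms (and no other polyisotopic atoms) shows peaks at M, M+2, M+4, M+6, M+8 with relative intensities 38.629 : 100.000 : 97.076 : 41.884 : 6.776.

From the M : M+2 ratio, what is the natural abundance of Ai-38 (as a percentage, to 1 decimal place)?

Let p = fractional abundance of Ai-36. I(M+2)/I(M) = [C(4,1)·p^3·(1−p)] / p^4 = 4·(1−p)/p = 100.000/38.629 = 2.5887
(1−p)/p = 2.5887/4 = 0.6472  ⇒  p = 1/(1 + 0.6472) = 0.6071
Ai-36: 60.7%, Ai-38: 39.3%.

39.3%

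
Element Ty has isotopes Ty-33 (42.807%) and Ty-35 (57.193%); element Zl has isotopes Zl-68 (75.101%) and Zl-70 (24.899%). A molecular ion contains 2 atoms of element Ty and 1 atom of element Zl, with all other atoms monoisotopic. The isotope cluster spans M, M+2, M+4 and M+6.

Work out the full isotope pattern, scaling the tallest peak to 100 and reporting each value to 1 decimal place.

Element Ty pattern (n=2): 0.18324392 : 0.48965215 : 0.32710392
Element Zl pattern (n=1): 0.75101 : 0.24899
Convolve the two distributions (both contribute in 2-u steps):
  M: 0.18324392×0.75101 = 0.137618
  M+2: 0.18324392×0.24899 + 0.48965215×0.75101 = 0.413360
  M+4: 0.48965215×0.24899 + 0.32710392×0.75101 = 0.367577
  M+6: 0.32710392×0.24899 = 0.081446
Scale to base peak (0.413360) = 100: 33.3 : 100.0 : 88.9 : 19.7

33.3 : 100.0 : 88.9 : 19.7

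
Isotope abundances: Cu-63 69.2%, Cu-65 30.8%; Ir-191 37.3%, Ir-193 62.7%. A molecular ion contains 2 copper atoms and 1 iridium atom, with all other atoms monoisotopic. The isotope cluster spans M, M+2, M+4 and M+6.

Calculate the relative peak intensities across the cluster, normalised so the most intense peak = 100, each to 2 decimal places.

Copper pattern (n=2): 0.478864 : 0.426272 : 0.094864
Iridium pattern (n=1): 0.3730 : 0.6270
Convolve the two distributions (both contribute in 2-u steps):
  M: 0.478864×0.3730 = 0.178616
  M+2: 0.478864×0.6270 + 0.426272×0.3730 = 0.459247
  M+4: 0.426272×0.6270 + 0.094864×0.3730 = 0.302657
  M+6: 0.094864×0.6270 = 0.059480
Scale to base peak (0.459247) = 100: 38.89 : 100.00 : 65.90 : 12.95

38.89 : 100.00 : 65.90 : 12.95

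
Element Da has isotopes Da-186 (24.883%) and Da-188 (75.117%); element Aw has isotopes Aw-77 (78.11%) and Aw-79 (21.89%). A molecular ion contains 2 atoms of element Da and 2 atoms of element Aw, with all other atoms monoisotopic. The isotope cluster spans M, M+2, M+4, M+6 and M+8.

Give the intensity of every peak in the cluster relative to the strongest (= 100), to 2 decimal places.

7.95 : 52.47 : 100.00 : 44.39 : 5.69

Element Da pattern (n=2): 0.06191637 : 0.37382726 : 0.56425637
Element Aw pattern (n=2): 0.61011721 : 0.34196558 : 0.04791721
Convolve the two distributions (both contribute in 2-u steps):
  M: 0.06191637×0.61011721 = 0.037776
  M+2: 0.06191637×0.34196558 + 0.37382726×0.61011721 = 0.249252
  M+4: 0.06191637×0.04791721 + 0.37382726×0.34196558 + 0.56425637×0.61011721 = 0.475065
  M+6: 0.37382726×0.04791721 + 0.56425637×0.34196558 = 0.210869
  M+8: 0.56425637×0.04791721 = 0.027038
Scale to base peak (0.475065) = 100: 7.95 : 52.47 : 100.00 : 44.39 : 5.69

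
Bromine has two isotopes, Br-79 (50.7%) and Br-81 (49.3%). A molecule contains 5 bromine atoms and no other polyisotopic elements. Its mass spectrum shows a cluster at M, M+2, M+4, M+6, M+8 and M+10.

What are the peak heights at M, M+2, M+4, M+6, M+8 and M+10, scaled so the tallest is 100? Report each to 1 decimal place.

10.6 : 51.4 : 100.0 : 97.2 : 47.3 : 9.2

The 5 Br atoms are independent, so intensities follow the terms of (0.507 + 0.493)^5.
P(M) = 0.507^5 = 0.033500
P(M+2) = 5 × 0.507^4 × 0.493^1 = 0.162873
P(M+4) = 10 × 0.507^3 × 0.493^2 = 0.316751
P(M+6) = 10 × 0.507^2 × 0.493^3 = 0.308004
P(M+8) = 5 × 0.507^1 × 0.493^4 = 0.149750
P(M+10) = 0.493^5 = 0.029123
The M+4 peak is largest (0.316751); scaling to 100 gives 10.6 : 51.4 : 100.0 : 97.2 : 47.3 : 9.2.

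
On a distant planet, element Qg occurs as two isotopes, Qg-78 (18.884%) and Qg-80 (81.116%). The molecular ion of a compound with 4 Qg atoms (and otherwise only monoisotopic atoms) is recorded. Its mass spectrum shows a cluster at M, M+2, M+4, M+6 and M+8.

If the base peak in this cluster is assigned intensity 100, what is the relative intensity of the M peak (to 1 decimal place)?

Term probabilities: M 0.0013, M+2 0.0218, M+4 0.1408, M+6 0.4032, M+8 0.4329. Base peak = M+8.
P(M+8) = C(4,4) × 0.18884^0 × 0.81116^4 = 1 × 1.0000 × 0.4329384 = 0.432938 (base)
P(M) = C(4,0) × 0.18884^4 × 0.81116^0 = 1 × 0.00127167 × 1.0000 = 0.001272
Relative intensity = 0.001272 / 0.432938 × 100 = 0.3

0.3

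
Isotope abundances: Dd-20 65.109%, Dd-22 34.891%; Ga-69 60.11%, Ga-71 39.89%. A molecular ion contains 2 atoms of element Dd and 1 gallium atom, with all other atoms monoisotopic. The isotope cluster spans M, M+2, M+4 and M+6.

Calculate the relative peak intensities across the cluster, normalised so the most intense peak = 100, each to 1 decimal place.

Element Dd pattern (n=2): 0.42391819 : 0.45434362 : 0.12173819
Gallium pattern (n=1): 0.6011 : 0.3989
Convolve the two distributions (both contribute in 2-u steps):
  M: 0.42391819×0.6011 = 0.254817
  M+2: 0.42391819×0.3989 + 0.45434362×0.6011 = 0.442207
  M+4: 0.45434362×0.3989 + 0.12173819×0.6011 = 0.254414
  M+6: 0.12173819×0.3989 = 0.048561
Scale to base peak (0.442207) = 100: 57.6 : 100.0 : 57.5 : 11.0

57.6 : 100.0 : 57.5 : 11.0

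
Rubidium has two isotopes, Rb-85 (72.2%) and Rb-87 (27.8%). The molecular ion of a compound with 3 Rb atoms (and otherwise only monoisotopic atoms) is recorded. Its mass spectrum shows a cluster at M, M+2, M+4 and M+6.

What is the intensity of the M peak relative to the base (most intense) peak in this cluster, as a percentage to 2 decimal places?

86.57%

Term probabilities: M 0.3764, M+2 0.4348, M+4 0.1674, M+6 0.0215. Base peak = M+2.
P(M+2) = C(3,1) × 0.722^2 × 0.278^1 = 3 × 0.521284 × 0.2780 = 0.434751 (base)
P(M) = C(3,0) × 0.722^3 × 0.278^0 = 1 × 0.37636705 × 1.0000 = 0.376367
Relative intensity = 0.376367 / 0.434751 × 100 = 86.57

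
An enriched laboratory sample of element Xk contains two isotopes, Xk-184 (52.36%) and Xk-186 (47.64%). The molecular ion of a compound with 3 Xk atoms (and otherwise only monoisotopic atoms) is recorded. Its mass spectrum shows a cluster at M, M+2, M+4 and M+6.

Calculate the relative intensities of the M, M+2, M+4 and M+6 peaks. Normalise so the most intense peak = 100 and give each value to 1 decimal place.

36.6 : 100.0 : 91.0 : 27.6

The 3 Xk atoms are independent, so intensities follow the terms of (0.5236 + 0.4764)^3.
P(M) = 0.5236^3 = 0.143549
P(M+2) = 3 × 0.5236^2 × 0.4764^1 = 0.391825
P(M+4) = 3 × 0.5236^1 × 0.4764^2 = 0.356504
P(M+6) = 0.4764^3 = 0.108122
The M+2 peak is largest (0.391825); scaling to 100 gives 36.6 : 100.0 : 91.0 : 27.6.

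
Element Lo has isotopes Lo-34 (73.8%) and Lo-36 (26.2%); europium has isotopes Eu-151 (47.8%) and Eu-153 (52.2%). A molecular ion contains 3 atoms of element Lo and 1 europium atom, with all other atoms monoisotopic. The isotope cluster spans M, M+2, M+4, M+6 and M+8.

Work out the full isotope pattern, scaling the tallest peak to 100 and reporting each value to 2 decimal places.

Element Lo pattern (n=3): 0.40194727 : 0.42809018 : 0.15197782 : 0.01798473
Europium pattern (n=1): 0.4780 : 0.5220
Convolve the two distributions (both contribute in 2-u steps):
  M: 0.40194727×0.4780 = 0.192131
  M+2: 0.40194727×0.5220 + 0.42809018×0.4780 = 0.414444
  M+4: 0.42809018×0.5220 + 0.15197782×0.4780 = 0.296108
  M+6: 0.15197782×0.5220 + 0.01798473×0.4780 = 0.087929
  M+8: 0.01798473×0.5220 = 0.009388
Scale to base peak (0.414444) = 100: 46.36 : 100.00 : 71.45 : 21.22 : 2.27

46.36 : 100.00 : 71.45 : 21.22 : 2.27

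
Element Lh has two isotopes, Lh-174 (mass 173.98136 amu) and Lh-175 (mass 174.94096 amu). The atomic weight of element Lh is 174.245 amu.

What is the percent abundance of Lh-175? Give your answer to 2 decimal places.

Let x be the fractional abundance of Lh-174; then Lh-175 has abundance 1 − x.
173.98136·x + 174.94096·(1 − x) = 174.245
(173.98136 − 174.94096)·x = 174.245 − 174.94096
x = -0.69596 / -0.95960 = 0.72526 → 72.53% Lh-174, 27.47% Lh-175.

27.47%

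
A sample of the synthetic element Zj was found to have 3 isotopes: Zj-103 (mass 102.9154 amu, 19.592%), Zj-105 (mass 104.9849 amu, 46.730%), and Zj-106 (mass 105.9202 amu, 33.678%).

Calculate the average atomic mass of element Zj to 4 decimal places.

The abundance-weighted mean is 0.19592 × 102.9154 + 0.46730 × 104.9849 + 0.33678 × 105.9202
= 20.16319 + 49.05944 + 35.67180 = 104.89443 amu

104.8944 amu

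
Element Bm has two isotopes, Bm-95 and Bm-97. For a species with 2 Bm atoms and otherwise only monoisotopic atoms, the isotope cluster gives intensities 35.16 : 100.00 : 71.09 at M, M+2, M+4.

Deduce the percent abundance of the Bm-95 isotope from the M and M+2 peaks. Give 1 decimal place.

41.3%

If p is the fraction of Bm that is Bm-95, then I(M+2)/I(M) = [C(2,1)·p^1·(1−p)] / p^2 = 2·(1−p)/p = 100.00/35.16 = 2.8441
(1−p)/p = 2.8441/2 = 1.4221  ⇒  p = 1/(1 + 1.4221) = 0.4129
Bm-95: 41.3%, Bm-97: 58.7%.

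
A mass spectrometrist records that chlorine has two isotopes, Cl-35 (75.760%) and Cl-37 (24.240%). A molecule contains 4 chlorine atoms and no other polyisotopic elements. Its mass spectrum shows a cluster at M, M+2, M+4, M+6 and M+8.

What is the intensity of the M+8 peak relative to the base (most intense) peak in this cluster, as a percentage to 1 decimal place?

0.8%

Binomial terms of (0.75760 + 0.24240)^4: M 0.3294, M+2 0.4216, M+4 0.2023, M+6 0.0432, M+8 0.0035 → M+2 is the base peak.
P(M+2) = C(4,1) × 0.75760^3 × 0.24240^1 = 4 × 0.4348304 × 0.2424 = 0.421612 (base)
P(M+8) = C(4,4) × 0.75760^0 × 0.24240^4 = 1 × 1.0000 × 0.00345247 = 0.003452
Relative intensity = 0.003452 / 0.421612 × 100 = 0.8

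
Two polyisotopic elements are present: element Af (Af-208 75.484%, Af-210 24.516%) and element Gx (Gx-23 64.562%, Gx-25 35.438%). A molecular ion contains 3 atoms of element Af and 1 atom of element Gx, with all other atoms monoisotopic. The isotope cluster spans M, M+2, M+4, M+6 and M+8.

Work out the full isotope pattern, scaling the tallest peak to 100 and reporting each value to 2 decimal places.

65.65 : 100.00 : 55.89 : 13.65 : 1.23

Element Af pattern (n=3): 0.43009532 : 0.41906431 : 0.13610541 : 0.01473496
Element Gx pattern (n=1): 0.64562 : 0.35438
Convolve the two distributions (both contribute in 2-u steps):
  M: 0.43009532×0.64562 = 0.277678
  M+2: 0.43009532×0.35438 + 0.41906431×0.64562 = 0.422973
  M+4: 0.41906431×0.35438 + 0.13610541×0.64562 = 0.236380
  M+6: 0.13610541×0.35438 + 0.01473496×0.64562 = 0.057746
  M+8: 0.01473496×0.35438 = 0.005222
Scale to base peak (0.422973) = 100: 65.65 : 100.00 : 55.89 : 13.65 : 1.23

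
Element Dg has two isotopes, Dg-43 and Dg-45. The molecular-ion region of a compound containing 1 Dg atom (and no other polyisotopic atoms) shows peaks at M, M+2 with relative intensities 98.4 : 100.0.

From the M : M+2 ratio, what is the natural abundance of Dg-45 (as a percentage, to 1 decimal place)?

50.4%

Write p for the Dg-43 fraction. I(M+2)/I(M) = [C(1,1)·p^0·(1−p)] / p^1 = 1·(1−p)/p = 100.0/98.4 = 1.0163
(1−p)/p = 1.0163/1 = 1.0163  ⇒  p = 1/(1 + 1.0163) = 0.4960
Dg-43: 49.6%, Dg-45: 50.4%.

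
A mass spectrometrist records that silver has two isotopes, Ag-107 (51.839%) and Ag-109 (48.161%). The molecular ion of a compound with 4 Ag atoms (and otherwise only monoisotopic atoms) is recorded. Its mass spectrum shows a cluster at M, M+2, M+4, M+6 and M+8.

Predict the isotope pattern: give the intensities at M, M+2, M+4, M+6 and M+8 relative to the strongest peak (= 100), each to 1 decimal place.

19.3 : 71.8 : 100.0 : 61.9 : 14.4

The 4 Ag atoms are independent, so intensities follow the terms of (0.51839 + 0.48161)^4.
P(M) = 0.51839^4 = 0.072215
P(M+2) = 4 × 0.51839^3 × 0.48161^1 = 0.268365
P(M+4) = 6 × 0.51839^2 × 0.48161^2 = 0.373986
P(M+6) = 4 × 0.51839^1 × 0.48161^3 = 0.231634
P(M+8) = 0.48161^4 = 0.053800
The M+4 peak is largest (0.373986); scaling to 100 gives 19.3 : 71.8 : 100.0 : 61.9 : 14.4.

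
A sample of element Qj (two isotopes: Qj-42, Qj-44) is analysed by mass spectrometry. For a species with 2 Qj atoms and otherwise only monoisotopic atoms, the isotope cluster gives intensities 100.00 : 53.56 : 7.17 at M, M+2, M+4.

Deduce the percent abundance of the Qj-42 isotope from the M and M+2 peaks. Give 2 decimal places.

Let p = fractional abundance of Qj-42. I(M+2)/I(M) = [C(2,1)·p^1·(1−p)] / p^2 = 2·(1−p)/p = 53.56/100.00 = 0.5356
(1−p)/p = 0.5356/2 = 0.2678  ⇒  p = 1/(1 + 0.2678) = 0.7888
Qj-42: 78.88%, Qj-44: 21.12%.

78.88%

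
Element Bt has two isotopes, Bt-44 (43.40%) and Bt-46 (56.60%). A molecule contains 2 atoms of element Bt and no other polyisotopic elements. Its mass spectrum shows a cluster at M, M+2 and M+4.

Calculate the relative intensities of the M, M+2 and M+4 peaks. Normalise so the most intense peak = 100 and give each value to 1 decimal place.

38.3 : 100.0 : 65.2

Each Bt atom is independently Bt-44 (p = 0.4340) or Bt-46 (q = 0.5660); the cluster is the binomial expansion (p + q)^2.
P(M) = 0.4340^2 = 0.188356
P(M+2) = 2 × 0.4340^1 × 0.5660^1 = 0.491288
P(M+4) = 0.5660^2 = 0.320356
The M+2 peak is largest (0.491288); scaling to 100 gives 38.3 : 100.0 : 65.2.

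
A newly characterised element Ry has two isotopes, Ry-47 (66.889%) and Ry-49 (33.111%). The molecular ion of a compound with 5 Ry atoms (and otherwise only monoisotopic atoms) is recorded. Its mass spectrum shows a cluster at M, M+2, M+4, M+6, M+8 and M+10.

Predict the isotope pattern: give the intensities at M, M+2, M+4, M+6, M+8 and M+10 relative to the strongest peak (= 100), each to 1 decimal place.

40.4 : 100.0 : 99.0 : 49.0 : 12.1 : 1.2

The 5 Ry atoms are independent, so intensities follow the terms of (0.66889 + 0.33111)^5.
P(M) = 0.66889^5 = 0.133898
P(M+2) = 5 × 0.66889^4 × 0.33111^1 = 0.331407
P(M+4) = 10 × 0.66889^3 × 0.33111^2 = 0.328102
P(M+6) = 10 × 0.66889^2 × 0.33111^3 = 0.162415
P(M+8) = 5 × 0.66889^1 × 0.33111^4 = 0.040199
P(M+10) = 0.33111^5 = 0.003980
The M+2 peak is largest (0.331407); scaling to 100 gives 40.4 : 100.0 : 99.0 : 49.0 : 12.1 : 1.2.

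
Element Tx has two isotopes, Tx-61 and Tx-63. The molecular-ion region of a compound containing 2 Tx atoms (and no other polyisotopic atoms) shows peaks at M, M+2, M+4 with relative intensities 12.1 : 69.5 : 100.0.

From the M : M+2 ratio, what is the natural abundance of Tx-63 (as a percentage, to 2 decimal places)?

74.17%

Let p = fractional abundance of Tx-61. I(M+2)/I(M) = [C(2,1)·p^1·(1−p)] / p^2 = 2·(1−p)/p = 69.5/12.1 = 5.7438
(1−p)/p = 5.7438/2 = 2.8719  ⇒  p = 1/(1 + 2.8719) = 0.2583
Tx-61: 25.83%, Tx-63: 74.17%.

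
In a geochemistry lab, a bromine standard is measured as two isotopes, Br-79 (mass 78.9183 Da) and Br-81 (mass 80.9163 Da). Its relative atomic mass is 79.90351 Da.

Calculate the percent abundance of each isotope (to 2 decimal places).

With x = fraction of Br-79 (so Br-81 is 1 − x):
78.9183·x + 80.9163·(1 − x) = 79.90351
(78.9183 − 80.9163)·x = 79.90351 − 80.9163
x = -1.01279 / -1.9980 = 0.50690 → 50.69% Br-79, 49.31% Br-81.

Br-79: 50.69%, Br-81: 49.31%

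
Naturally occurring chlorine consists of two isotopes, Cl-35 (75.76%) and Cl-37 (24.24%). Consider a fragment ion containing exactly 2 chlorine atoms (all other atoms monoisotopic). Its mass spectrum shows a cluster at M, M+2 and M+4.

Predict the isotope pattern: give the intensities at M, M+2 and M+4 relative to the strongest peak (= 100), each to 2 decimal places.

Each Cl atom is independently Cl-35 (p = 0.7576) or Cl-37 (q = 0.2424); the cluster is the binomial expansion (p + q)^2.
P(M) = 0.7576^2 = 0.573958
P(M+2) = 2 × 0.7576^1 × 0.2424^1 = 0.367284
P(M+4) = 0.2424^2 = 0.058758
The M peak is largest (0.573958); scaling to 100 gives 100.00 : 63.99 : 10.24.

100.00 : 63.99 : 10.24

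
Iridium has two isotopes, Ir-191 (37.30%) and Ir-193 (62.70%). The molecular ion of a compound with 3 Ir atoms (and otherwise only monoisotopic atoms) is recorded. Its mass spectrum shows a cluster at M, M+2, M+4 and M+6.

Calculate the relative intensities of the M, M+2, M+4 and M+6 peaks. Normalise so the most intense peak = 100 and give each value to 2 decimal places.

11.80 : 59.49 : 100.00 : 56.03

Each Ir atom is independently Ir-191 (p = 0.3730) or Ir-193 (q = 0.6270); the cluster is the binomial expansion (p + q)^3.
P(M) = 0.3730^3 = 0.051895
P(M+2) = 3 × 0.3730^2 × 0.6270^1 = 0.261702
P(M+4) = 3 × 0.3730^1 × 0.6270^2 = 0.439911
P(M+6) = 0.6270^3 = 0.246492
The M+4 peak is largest (0.439911); scaling to 100 gives 11.80 : 59.49 : 100.00 : 56.03.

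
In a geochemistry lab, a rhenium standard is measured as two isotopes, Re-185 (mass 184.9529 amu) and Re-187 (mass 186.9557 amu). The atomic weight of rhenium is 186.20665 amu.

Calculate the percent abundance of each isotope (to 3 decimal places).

Let x be the fractional abundance of Re-185; then Re-187 has abundance 1 − x.
184.9529·x + 186.9557·(1 − x) = 186.20665
(184.9529 − 186.9557)·x = 186.20665 − 186.9557
x = -0.74905 / -2.0028 = 0.37400 → 37.400% Re-185, 62.600% Re-187.

Re-185: 37.400%, Re-187: 62.600%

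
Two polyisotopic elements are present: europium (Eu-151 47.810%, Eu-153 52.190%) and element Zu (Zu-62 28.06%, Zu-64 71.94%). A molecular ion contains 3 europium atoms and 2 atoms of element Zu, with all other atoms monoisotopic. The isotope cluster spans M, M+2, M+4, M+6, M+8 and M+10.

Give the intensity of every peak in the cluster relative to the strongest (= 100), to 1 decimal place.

Europium pattern (n=3): 0.10928391 : 0.3578871 : 0.39067407 : 0.14215492
Element Zu pattern (n=2): 0.07873636 : 0.40372728 : 0.51753636
Convolve the two distributions (both contribute in 2-u steps):
  M: 0.10928391×0.07873636 = 0.008605
  M+2: 0.10928391×0.40372728 + 0.3578871×0.07873636 = 0.072300
  M+4: 0.10928391×0.51753636 + 0.3578871×0.40372728 + 0.39067407×0.07873636 = 0.231807
  M+6: 0.3578871×0.51753636 + 0.39067407×0.40372728 + 0.14215492×0.07873636 = 0.354138
  M+8: 0.39067407×0.51753636 + 0.14215492×0.40372728 = 0.259580
  M+10: 0.14215492×0.51753636 = 0.073570
Scale to base peak (0.354138) = 100: 2.4 : 20.4 : 65.5 : 100.0 : 73.3 : 20.8

2.4 : 20.4 : 65.5 : 100.0 : 73.3 : 20.8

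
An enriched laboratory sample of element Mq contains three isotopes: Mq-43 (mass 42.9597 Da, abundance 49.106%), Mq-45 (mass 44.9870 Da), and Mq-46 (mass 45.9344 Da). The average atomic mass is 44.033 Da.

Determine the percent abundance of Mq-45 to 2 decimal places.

46.51%

Let x and y be the fractions of Mq-45 and Mq-46. Then x + y = 1 − 0.49106 = 0.50894 and 44.9870x + 45.9344y = 44.033 − 0.49106×42.9597 = 22.937209718.
Substituting: 44.9870x + 45.9344(0.50894 − x) = 22.937209718
(44.9870 − 45.9344)x = -0.440643818  ⇒  x = 0.46511, y = 0.04383
Mq-45: 46.51%, Mq-46: 4.38%.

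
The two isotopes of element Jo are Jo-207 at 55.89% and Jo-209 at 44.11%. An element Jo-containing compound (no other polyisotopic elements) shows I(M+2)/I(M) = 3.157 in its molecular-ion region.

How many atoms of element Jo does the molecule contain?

With n Jo atoms, P(M+2)/P(M) = C(n,1)·p^(n−1)q / p^n = n·q/p = n · 0.4411/0.5589.
n = 3.157 × 0.5589/0.4411 = 4.00 ≈ 4

4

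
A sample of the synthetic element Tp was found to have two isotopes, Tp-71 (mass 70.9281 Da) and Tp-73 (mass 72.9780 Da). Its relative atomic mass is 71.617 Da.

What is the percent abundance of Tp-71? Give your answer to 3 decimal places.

66.393%

Writing the weighted mean with unknown fraction x of Tp-71:
70.9281·x + 72.9780·(1 − x) = 71.617
(70.9281 − 72.9780)·x = 71.617 − 72.9780
x = -1.3610 / -2.0499 = 0.66393 → 66.393% Tp-71, 33.607% Tp-73.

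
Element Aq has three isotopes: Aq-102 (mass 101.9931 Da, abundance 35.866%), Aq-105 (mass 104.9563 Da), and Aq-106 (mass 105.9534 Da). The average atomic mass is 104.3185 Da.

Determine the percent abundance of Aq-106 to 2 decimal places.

Let x and y be the fractions of Aq-105 and Aq-106. Then x + y = 1 − 0.35866 = 0.64134 and 104.9563x + 105.9534y = 104.3185 − 0.35866×101.9931 = 67.737654754.
Substituting: 104.9563x + 105.9534(0.64134 − x) = 67.737654754
(104.9563 − 105.9534)x = -0.214498802  ⇒  x = 0.21512, y = 0.42622
Aq-105: 21.51%, Aq-106: 42.62%.

42.62%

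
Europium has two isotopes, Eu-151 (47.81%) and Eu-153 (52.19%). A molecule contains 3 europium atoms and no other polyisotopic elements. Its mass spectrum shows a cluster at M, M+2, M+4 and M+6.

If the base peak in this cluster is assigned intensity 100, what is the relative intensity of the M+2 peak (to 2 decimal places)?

Binomial terms of (0.4781 + 0.5219)^3: M 0.1093, M+2 0.3579, M+4 0.3907, M+6 0.1422 → M+4 is the base peak.
P(M+4) = C(3,2) × 0.4781^1 × 0.5219^2 = 3 × 0.4781 × 0.27237961 = 0.390674 (base)
P(M+2) = C(3,1) × 0.4781^2 × 0.5219^1 = 3 × 0.22857961 × 0.5219 = 0.357887
Relative intensity = 0.357887 / 0.390674 × 100 = 91.61

91.61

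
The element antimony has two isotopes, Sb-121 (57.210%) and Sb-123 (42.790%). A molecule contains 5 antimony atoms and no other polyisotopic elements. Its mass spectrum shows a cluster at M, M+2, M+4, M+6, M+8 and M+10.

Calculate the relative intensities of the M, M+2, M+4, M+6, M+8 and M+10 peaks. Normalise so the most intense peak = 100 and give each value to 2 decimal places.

17.88 : 66.85 : 100.00 : 74.79 : 27.97 : 4.18

Each Sb atom is independently Sb-121 (p = 0.57210) or Sb-123 (q = 0.42790); the cluster is the binomial expansion (p + q)^5.
P(M) = 0.57210^5 = 0.061286
P(M+2) = 5 × 0.57210^4 × 0.42790^1 = 0.229192
P(M+4) = 10 × 0.57210^3 × 0.42790^2 = 0.342847
P(M+6) = 10 × 0.57210^2 × 0.42790^3 = 0.256431
P(M+8) = 5 × 0.57210^1 × 0.42790^4 = 0.095898
P(M+10) = 0.42790^5 = 0.014345
The M+4 peak is largest (0.342847); scaling to 100 gives 17.88 : 66.85 : 100.00 : 74.79 : 27.97 : 4.18.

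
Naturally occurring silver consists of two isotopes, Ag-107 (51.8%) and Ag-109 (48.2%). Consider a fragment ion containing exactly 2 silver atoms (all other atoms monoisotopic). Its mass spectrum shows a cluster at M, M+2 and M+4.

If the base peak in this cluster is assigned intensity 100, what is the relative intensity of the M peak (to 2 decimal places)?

53.73

Binomial terms of (0.518 + 0.482)^2: M 0.2683, M+2 0.4994, M+4 0.2323 → M+2 is the base peak.
P(M+2) = C(2,1) × 0.518^1 × 0.482^1 = 2 × 0.5180 × 0.4820 = 0.499352 (base)
P(M) = C(2,0) × 0.518^2 × 0.482^0 = 1 × 0.268324 × 1.0000 = 0.268324
Relative intensity = 0.268324 / 0.499352 × 100 = 53.73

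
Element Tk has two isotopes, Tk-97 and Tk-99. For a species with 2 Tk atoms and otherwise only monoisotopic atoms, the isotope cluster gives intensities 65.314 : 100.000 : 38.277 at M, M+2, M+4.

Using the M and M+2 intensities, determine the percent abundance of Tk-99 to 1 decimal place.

Write p for the Tk-97 fraction. I(M+2)/I(M) = [C(2,1)·p^1·(1−p)] / p^2 = 2·(1−p)/p = 100.000/65.314 = 1.5311
(1−p)/p = 1.5311/2 = 0.7655  ⇒  p = 1/(1 + 0.7655) = 0.5664
Tk-97: 56.6%, Tk-99: 43.4%.

43.4%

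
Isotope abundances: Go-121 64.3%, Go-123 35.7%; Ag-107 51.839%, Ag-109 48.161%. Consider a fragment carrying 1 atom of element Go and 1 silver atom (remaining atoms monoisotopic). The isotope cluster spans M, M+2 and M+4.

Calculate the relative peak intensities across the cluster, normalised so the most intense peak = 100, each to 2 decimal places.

Element Go pattern (n=1): 0.6430 : 0.3570
Silver pattern (n=1): 0.51839 : 0.48161
Convolve the two distributions (both contribute in 2-u steps):
  M: 0.6430×0.51839 = 0.333325
  M+2: 0.6430×0.48161 + 0.3570×0.51839 = 0.494740
  M+4: 0.3570×0.48161 = 0.171935
Scale to base peak (0.494740) = 100: 67.37 : 100.00 : 34.75

67.37 : 100.00 : 34.75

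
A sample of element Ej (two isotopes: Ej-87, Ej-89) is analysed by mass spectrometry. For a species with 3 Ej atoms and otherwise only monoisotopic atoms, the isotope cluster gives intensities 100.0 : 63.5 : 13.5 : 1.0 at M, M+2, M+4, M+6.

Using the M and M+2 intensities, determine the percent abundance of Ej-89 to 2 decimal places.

If p is the fraction of Ej that is Ej-87, then I(M+2)/I(M) = [C(3,1)·p^2·(1−p)] / p^3 = 3·(1−p)/p = 63.5/100.0 = 0.6350
(1−p)/p = 0.6350/3 = 0.2117  ⇒  p = 1/(1 + 0.2117) = 0.8253
Ej-87: 82.53%, Ej-89: 17.47%.

17.47%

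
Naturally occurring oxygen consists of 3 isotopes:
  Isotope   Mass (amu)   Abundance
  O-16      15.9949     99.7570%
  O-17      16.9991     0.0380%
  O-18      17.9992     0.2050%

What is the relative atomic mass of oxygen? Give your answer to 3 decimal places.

15.999 amu

Ar = Σ fᵢ·mᵢ = 0.997570 × 15.9949 + 0.000380 × 16.9991 + 0.002050 × 17.9992
= 15.95603 + 0.00646 + 0.03690 = 15.99939 amu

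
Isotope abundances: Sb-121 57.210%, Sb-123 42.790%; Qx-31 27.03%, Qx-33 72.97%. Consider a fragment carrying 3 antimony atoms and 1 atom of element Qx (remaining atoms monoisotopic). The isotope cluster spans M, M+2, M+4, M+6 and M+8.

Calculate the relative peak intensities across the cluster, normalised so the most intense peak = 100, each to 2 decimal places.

Antimony pattern (n=3): 0.18724742 : 0.42015297 : 0.3142518 : 0.07834781
Element Qx pattern (n=1): 0.2703 : 0.7297
Convolve the two distributions (both contribute in 2-u steps):
  M: 0.18724742×0.2703 = 0.050613
  M+2: 0.18724742×0.7297 + 0.42015297×0.2703 = 0.250202
  M+4: 0.42015297×0.7297 + 0.3142518×0.2703 = 0.391528
  M+6: 0.3142518×0.7297 + 0.07834781×0.2703 = 0.250487
  M+8: 0.07834781×0.7297 = 0.057170
Scale to base peak (0.391528) = 100: 12.93 : 63.90 : 100.00 : 63.98 : 14.60

12.93 : 63.90 : 100.00 : 63.98 : 14.60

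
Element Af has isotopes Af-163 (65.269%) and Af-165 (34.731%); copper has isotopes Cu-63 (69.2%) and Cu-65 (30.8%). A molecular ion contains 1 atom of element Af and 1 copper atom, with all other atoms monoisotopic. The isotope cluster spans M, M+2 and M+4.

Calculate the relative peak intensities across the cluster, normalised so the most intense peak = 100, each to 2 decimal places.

Element Af pattern (n=1): 0.65269 : 0.34731
Copper pattern (n=1): 0.6920 : 0.3080
Convolve the two distributions (both contribute in 2-u steps):
  M: 0.65269×0.6920 = 0.451661
  M+2: 0.65269×0.3080 + 0.34731×0.6920 = 0.441367
  M+4: 0.34731×0.3080 = 0.106971
Scale to base peak (0.451661) = 100: 100.00 : 97.72 : 23.68

100.00 : 97.72 : 23.68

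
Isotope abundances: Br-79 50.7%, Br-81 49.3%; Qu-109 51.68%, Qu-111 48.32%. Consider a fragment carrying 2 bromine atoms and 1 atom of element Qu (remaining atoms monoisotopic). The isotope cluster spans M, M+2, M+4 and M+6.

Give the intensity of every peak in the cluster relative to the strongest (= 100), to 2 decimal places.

34.73 : 100.00 : 95.98 : 30.70

Bromine pattern (n=2): 0.257049 : 0.499902 : 0.243049
Element Qu pattern (n=1): 0.5168 : 0.4832
Convolve the two distributions (both contribute in 2-u steps):
  M: 0.257049×0.5168 = 0.132843
  M+2: 0.257049×0.4832 + 0.499902×0.5168 = 0.382555
  M+4: 0.499902×0.4832 + 0.243049×0.5168 = 0.367160
  M+6: 0.243049×0.4832 = 0.117441
Scale to base peak (0.382555) = 100: 34.73 : 100.00 : 95.98 : 30.70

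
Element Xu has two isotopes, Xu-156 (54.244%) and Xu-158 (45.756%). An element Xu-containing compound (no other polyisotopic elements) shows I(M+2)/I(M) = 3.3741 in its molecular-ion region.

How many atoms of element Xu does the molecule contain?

With n Xu atoms, P(M+2)/P(M) = C(n,1)·p^(n−1)q / p^n = n·q/p = n · 0.45756/0.54244.
n = 3.3741 × 0.54244/0.45756 = 4.00 ≈ 4

4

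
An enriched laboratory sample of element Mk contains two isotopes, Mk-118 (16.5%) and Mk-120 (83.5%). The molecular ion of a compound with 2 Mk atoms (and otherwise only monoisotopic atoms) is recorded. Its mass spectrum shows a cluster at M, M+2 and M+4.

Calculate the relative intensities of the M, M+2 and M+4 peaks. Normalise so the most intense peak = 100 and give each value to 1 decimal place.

3.9 : 39.5 : 100.0

Each Mk atom is independently Mk-118 (p = 0.165) or Mk-120 (q = 0.835); the cluster is the binomial expansion (p + q)^2.
P(M) = 0.165^2 = 0.027225
P(M+2) = 2 × 0.165^1 × 0.835^1 = 0.275550
P(M+4) = 0.835^2 = 0.697225
The M+4 peak is largest (0.697225); scaling to 100 gives 3.9 : 39.5 : 100.0.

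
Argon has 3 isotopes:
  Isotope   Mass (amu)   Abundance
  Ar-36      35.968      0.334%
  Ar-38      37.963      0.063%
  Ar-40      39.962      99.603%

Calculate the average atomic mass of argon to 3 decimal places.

39.947 amu

Ar = Σ fᵢ·mᵢ = 0.00334 × 35.968 + 0.00063 × 37.963 + 0.99603 × 39.962
= 0.1201 + 0.0239 + 39.8034 = 39.9474 amu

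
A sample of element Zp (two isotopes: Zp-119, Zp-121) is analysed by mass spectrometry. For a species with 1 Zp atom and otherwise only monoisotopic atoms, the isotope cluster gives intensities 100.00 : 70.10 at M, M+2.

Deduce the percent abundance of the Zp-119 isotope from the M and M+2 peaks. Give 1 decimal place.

58.8%

Write p for the Zp-119 fraction. I(M+2)/I(M) = [C(1,1)·p^0·(1−p)] / p^1 = 1·(1−p)/p = 70.10/100.00 = 0.7010
(1−p)/p = 0.7010/1 = 0.7010  ⇒  p = 1/(1 + 0.7010) = 0.5879
Zp-119: 58.8%, Zp-121: 41.2%.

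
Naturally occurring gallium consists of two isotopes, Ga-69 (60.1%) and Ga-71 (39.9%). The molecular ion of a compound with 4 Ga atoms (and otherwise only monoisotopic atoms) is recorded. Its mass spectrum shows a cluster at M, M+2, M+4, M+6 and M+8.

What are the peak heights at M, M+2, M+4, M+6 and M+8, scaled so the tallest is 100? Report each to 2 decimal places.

The 4 Ga atoms are independent, so intensities follow the terms of (0.601 + 0.399)^4.
P(M) = 0.601^4 = 0.130466
P(M+2) = 4 × 0.601^3 × 0.399^1 = 0.346463
P(M+4) = 6 × 0.601^2 × 0.399^2 = 0.345021
P(M+6) = 4 × 0.601^1 × 0.399^3 = 0.152705
P(M+8) = 0.399^4 = 0.025345
The M+2 peak is largest (0.346463); scaling to 100 gives 37.66 : 100.00 : 99.58 : 44.08 : 7.32.

37.66 : 100.00 : 99.58 : 44.08 : 7.32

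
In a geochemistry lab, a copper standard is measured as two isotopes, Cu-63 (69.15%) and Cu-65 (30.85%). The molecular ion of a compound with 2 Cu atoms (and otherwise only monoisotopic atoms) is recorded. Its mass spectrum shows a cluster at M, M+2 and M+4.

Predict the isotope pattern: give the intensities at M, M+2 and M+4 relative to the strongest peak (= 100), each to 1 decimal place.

100.0 : 89.2 : 19.9

The 2 Cu atoms are independent, so intensities follow the terms of (0.6915 + 0.3085)^2.
P(M) = 0.6915^2 = 0.478172
P(M+2) = 2 × 0.6915^1 × 0.3085^1 = 0.426656
P(M+4) = 0.3085^2 = 0.095172
The M peak is largest (0.478172); scaling to 100 gives 100.0 : 89.2 : 19.9.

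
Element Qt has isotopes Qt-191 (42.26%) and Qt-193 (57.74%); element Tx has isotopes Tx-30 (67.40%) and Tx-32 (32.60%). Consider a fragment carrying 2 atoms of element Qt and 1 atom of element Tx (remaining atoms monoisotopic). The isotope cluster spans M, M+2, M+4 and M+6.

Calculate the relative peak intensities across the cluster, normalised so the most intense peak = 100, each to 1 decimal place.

31.1 : 100.0 : 99.1 : 28.1

Element Qt pattern (n=2): 0.17859076 : 0.48801848 : 0.33339076
Element Tx pattern (n=1): 0.6740 : 0.3260
Convolve the two distributions (both contribute in 2-u steps):
  M: 0.17859076×0.6740 = 0.120370
  M+2: 0.17859076×0.3260 + 0.48801848×0.6740 = 0.387145
  M+4: 0.48801848×0.3260 + 0.33339076×0.6740 = 0.383799
  M+6: 0.33339076×0.3260 = 0.108685
Scale to base peak (0.387145) = 100: 31.1 : 100.0 : 99.1 : 28.1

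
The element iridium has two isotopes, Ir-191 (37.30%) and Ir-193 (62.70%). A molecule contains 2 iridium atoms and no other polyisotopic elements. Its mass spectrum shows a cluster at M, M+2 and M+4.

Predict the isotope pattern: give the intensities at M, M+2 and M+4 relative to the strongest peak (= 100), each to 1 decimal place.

29.7 : 100.0 : 84.0

Expanding (0.3730 + 0.6270)^2:
P(M) = 0.3730^2 = 0.139129
P(M+2) = 2 × 0.3730^1 × 0.6270^1 = 0.467742
P(M+4) = 0.6270^2 = 0.393129
The M+2 peak is largest (0.467742); scaling to 100 gives 29.7 : 100.0 : 84.0.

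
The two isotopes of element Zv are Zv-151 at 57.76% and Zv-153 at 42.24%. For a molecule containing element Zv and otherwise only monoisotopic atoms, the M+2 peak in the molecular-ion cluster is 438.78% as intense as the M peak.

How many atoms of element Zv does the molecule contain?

The M+2/M ratio from n Zv atoms is n · q/p = n · 0.4224/0.5776.
n = 4.3878 × 0.5776/0.4224 = 6.00 ≈ 6

6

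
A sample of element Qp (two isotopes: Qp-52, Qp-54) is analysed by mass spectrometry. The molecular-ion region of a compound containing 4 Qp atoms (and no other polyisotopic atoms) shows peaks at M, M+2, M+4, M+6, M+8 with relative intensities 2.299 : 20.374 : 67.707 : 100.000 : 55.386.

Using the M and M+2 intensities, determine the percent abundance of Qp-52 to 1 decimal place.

31.1%

Write p for the Qp-52 fraction. I(M+2)/I(M) = [C(4,1)·p^3·(1−p)] / p^4 = 4·(1−p)/p = 20.374/2.299 = 8.8621
(1−p)/p = 8.8621/4 = 2.2155  ⇒  p = 1/(1 + 2.2155) = 0.3110
Qp-52: 31.1%, Qp-54: 68.9%.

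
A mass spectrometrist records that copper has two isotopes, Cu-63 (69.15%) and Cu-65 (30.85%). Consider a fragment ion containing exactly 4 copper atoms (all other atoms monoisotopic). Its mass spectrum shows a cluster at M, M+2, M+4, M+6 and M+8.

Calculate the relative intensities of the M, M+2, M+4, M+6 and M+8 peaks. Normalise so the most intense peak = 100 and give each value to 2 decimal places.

Each Cu atom is independently Cu-63 (p = 0.6915) or Cu-65 (q = 0.3085); the cluster is the binomial expansion (p + q)^4.
P(M) = 0.6915^4 = 0.228649
P(M+2) = 4 × 0.6915^3 × 0.3085^1 = 0.408030
P(M+4) = 6 × 0.6915^2 × 0.3085^2 = 0.273052
P(M+6) = 4 × 0.6915^1 × 0.3085^3 = 0.081212
P(M+8) = 0.3085^4 = 0.009058
The M+2 peak is largest (0.408030); scaling to 100 gives 56.04 : 100.00 : 66.92 : 19.90 : 2.22.

56.04 : 100.00 : 66.92 : 19.90 : 2.22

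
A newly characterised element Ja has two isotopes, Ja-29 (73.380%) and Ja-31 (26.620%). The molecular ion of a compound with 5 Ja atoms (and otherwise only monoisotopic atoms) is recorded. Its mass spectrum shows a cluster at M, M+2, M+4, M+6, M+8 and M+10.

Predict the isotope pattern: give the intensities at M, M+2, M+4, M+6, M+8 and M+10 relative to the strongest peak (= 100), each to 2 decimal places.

Expanding (0.73380 + 0.26620)^5:
P(M) = 0.73380^5 = 0.212759
P(M+2) = 5 × 0.73380^4 × 0.26620^1 = 0.385913
P(M+4) = 10 × 0.73380^3 × 0.26620^2 = 0.279994
P(M+6) = 10 × 0.73380^2 × 0.26620^3 = 0.101573
P(M+8) = 5 × 0.73380^1 × 0.26620^4 = 0.018424
P(M+10) = 0.26620^5 = 0.001337
The M+2 peak is largest (0.385913); scaling to 100 gives 55.13 : 100.00 : 72.55 : 26.32 : 4.77 : 0.35.

55.13 : 100.00 : 72.55 : 26.32 : 4.77 : 0.35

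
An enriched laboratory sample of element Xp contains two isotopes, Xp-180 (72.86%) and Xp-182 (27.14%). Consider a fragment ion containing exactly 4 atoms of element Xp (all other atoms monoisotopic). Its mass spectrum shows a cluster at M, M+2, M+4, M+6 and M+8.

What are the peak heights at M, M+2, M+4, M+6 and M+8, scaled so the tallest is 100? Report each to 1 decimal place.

Expanding (0.7286 + 0.2714)^4:
P(M) = 0.7286^4 = 0.281810
P(M+2) = 4 × 0.7286^3 × 0.2714^1 = 0.419892
P(M+4) = 6 × 0.7286^2 × 0.2714^2 = 0.234611
P(M+6) = 4 × 0.7286^1 × 0.2714^3 = 0.058261
P(M+8) = 0.2714^4 = 0.005425
The M+2 peak is largest (0.419892); scaling to 100 gives 67.1 : 100.0 : 55.9 : 13.9 : 1.3.

67.1 : 100.0 : 55.9 : 13.9 : 1.3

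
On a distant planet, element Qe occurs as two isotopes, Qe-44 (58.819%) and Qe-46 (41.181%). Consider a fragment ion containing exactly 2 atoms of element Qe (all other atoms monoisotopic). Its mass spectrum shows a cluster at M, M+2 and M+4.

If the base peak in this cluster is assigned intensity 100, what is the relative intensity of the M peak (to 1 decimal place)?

71.4

Term probabilities: M 0.3460, M+2 0.4844, M+4 0.1696. Base peak = M+2.
P(M+2) = C(2,1) × 0.58819^1 × 0.41181^1 = 2 × 0.58819 × 0.41181 = 0.484445 (base)
P(M) = C(2,0) × 0.58819^2 × 0.41181^0 = 1 × 0.34596748 × 1.0000 = 0.345967
Relative intensity = 0.345967 / 0.484445 × 100 = 71.4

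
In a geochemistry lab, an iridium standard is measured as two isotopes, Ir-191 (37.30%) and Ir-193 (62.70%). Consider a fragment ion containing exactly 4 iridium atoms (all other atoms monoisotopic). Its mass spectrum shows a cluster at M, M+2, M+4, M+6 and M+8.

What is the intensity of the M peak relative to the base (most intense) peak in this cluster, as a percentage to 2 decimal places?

5.26%

Binomial terms of (0.3730 + 0.6270)^4: M 0.0194, M+2 0.1302, M+4 0.3282, M+6 0.3678, M+8 0.1546 → M+6 is the base peak.
P(M+6) = C(4,3) × 0.3730^1 × 0.6270^3 = 4 × 0.3730 × 0.24649188 = 0.367766 (base)
P(M) = C(4,0) × 0.3730^4 × 0.6270^0 = 1 × 0.01935688 × 1.0000 = 0.019357
Relative intensity = 0.019357 / 0.367766 × 100 = 5.26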